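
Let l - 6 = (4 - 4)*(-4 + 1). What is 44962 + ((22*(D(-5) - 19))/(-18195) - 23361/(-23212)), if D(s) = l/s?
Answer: 94948958299439/2111711700 ≈ 44963.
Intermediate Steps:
l = 6 (l = 6 + (4 - 4)*(-4 + 1) = 6 + 0*(-3) = 6 + 0 = 6)
D(s) = 6/s
44962 + ((22*(D(-5) - 19))/(-18195) - 23361/(-23212)) = 44962 + ((22*(6/(-5) - 19))/(-18195) - 23361/(-23212)) = 44962 + ((22*(6*(-⅕) - 19))*(-1/18195) - 23361*(-1/23212)) = 44962 + ((22*(-6/5 - 19))*(-1/18195) + 23361/23212) = 44962 + ((22*(-101/5))*(-1/18195) + 23361/23212) = 44962 + (-2222/5*(-1/18195) + 23361/23212) = 44962 + (2222/90975 + 23361/23212) = 44962 + 2176844039/2111711700 = 94948958299439/2111711700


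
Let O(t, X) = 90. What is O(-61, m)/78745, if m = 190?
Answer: 18/15749 ≈ 0.0011429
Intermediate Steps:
O(-61, m)/78745 = 90/78745 = 90*(1/78745) = 18/15749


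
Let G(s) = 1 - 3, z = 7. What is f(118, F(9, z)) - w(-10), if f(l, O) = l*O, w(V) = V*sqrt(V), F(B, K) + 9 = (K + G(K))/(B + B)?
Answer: -9263/9 + 10*I*sqrt(10) ≈ -1029.2 + 31.623*I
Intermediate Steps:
G(s) = -2
F(B, K) = -9 + (-2 + K)/(2*B) (F(B, K) = -9 + (K - 2)/(B + B) = -9 + (-2 + K)/((2*B)) = -9 + (-2 + K)*(1/(2*B)) = -9 + (-2 + K)/(2*B))
w(V) = V**(3/2)
f(l, O) = O*l
f(118, F(9, z)) - w(-10) = ((1/2)*(-2 + 7 - 18*9)/9)*118 - (-10)**(3/2) = ((1/2)*(1/9)*(-2 + 7 - 162))*118 - (-10)*I*sqrt(10) = ((1/2)*(1/9)*(-157))*118 + 10*I*sqrt(10) = -157/18*118 + 10*I*sqrt(10) = -9263/9 + 10*I*sqrt(10)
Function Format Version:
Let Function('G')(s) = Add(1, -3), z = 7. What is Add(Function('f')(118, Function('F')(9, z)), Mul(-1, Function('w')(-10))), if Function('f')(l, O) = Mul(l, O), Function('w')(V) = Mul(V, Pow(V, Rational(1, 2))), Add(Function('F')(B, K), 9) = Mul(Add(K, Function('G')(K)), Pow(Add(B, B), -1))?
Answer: Add(Rational(-9263, 9), Mul(10, I, Pow(10, Rational(1, 2)))) ≈ Add(-1029.2, Mul(31.623, I))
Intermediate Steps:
Function('G')(s) = -2
Function('F')(B, K) = Add(-9, Mul(Rational(1, 2), Pow(B, -1), Add(-2, K))) (Function('F')(B, K) = Add(-9, Mul(Add(K, -2), Pow(Add(B, B), -1))) = Add(-9, Mul(Add(-2, K), Pow(Mul(2, B), -1))) = Add(-9, Mul(Add(-2, K), Mul(Rational(1, 2), Pow(B, -1)))) = Add(-9, Mul(Rational(1, 2), Pow(B, -1), Add(-2, K))))
Function('w')(V) = Pow(V, Rational(3, 2))
Function('f')(l, O) = Mul(O, l)
Add(Function('f')(118, Function('F')(9, z)), Mul(-1, Function('w')(-10))) = Add(Mul(Mul(Rational(1, 2), Pow(9, -1), Add(-2, 7, Mul(-18, 9))), 118), Mul(-1, Pow(-10, Rational(3, 2)))) = Add(Mul(Mul(Rational(1, 2), Rational(1, 9), Add(-2, 7, -162)), 118), Mul(-1, Mul(-10, I, Pow(10, Rational(1, 2))))) = Add(Mul(Mul(Rational(1, 2), Rational(1, 9), -157), 118), Mul(10, I, Pow(10, Rational(1, 2)))) = Add(Mul(Rational(-157, 18), 118), Mul(10, I, Pow(10, Rational(1, 2)))) = Add(Rational(-9263, 9), Mul(10, I, Pow(10, Rational(1, 2))))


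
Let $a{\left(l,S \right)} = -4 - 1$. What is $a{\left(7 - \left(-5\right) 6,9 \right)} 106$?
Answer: $-530$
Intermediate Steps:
$a{\left(l,S \right)} = -5$ ($a{\left(l,S \right)} = -4 - 1 = -5$)
$a{\left(7 - \left(-5\right) 6,9 \right)} 106 = \left(-5\right) 106 = -530$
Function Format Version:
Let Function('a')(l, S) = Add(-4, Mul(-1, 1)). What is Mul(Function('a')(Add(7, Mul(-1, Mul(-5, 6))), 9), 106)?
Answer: -530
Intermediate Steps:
Function('a')(l, S) = -5 (Function('a')(l, S) = Add(-4, -1) = -5)
Mul(Function('a')(Add(7, Mul(-1, Mul(-5, 6))), 9), 106) = Mul(-5, 106) = -530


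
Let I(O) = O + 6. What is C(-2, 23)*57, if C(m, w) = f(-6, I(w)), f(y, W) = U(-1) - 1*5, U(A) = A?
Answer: -342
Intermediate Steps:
I(O) = 6 + O
f(y, W) = -6 (f(y, W) = -1 - 1*5 = -1 - 5 = -6)
C(m, w) = -6
C(-2, 23)*57 = -6*57 = -342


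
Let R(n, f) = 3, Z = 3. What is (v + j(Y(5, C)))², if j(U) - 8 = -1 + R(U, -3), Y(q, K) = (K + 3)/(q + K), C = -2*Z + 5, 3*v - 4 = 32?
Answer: 484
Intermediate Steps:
v = 12 (v = 4/3 + (⅓)*32 = 4/3 + 32/3 = 12)
C = -1 (C = -2*3 + 5 = -6 + 5 = -1)
Y(q, K) = (3 + K)/(K + q)
j(U) = 10 (j(U) = 8 + (-1 + 3) = 8 + 2 = 10)
(v + j(Y(5, C)))² = (12 + 10)² = 22² = 484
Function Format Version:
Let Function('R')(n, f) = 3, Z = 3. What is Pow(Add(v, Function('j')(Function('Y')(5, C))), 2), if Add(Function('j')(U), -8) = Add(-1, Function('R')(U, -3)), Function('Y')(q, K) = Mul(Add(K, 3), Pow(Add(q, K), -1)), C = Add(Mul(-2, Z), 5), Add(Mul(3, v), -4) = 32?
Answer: 484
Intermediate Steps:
v = 12 (v = Add(Rational(4, 3), Mul(Rational(1, 3), 32)) = Add(Rational(4, 3), Rational(32, 3)) = 12)
C = -1 (C = Add(Mul(-2, 3), 5) = Add(-6, 5) = -1)
Function('Y')(q, K) = Mul(Pow(Add(K, q), -1), Add(3, K)) (Function('Y')(q, K) = Mul(Add(3, K), Pow(Add(K, q), -1)) = Mul(Pow(Add(K, q), -1), Add(3, K)))
Function('j')(U) = 10 (Function('j')(U) = Add(8, Add(-1, 3)) = Add(8, 2) = 10)
Pow(Add(v, Function('j')(Function('Y')(5, C))), 2) = Pow(Add(12, 10), 2) = Pow(22, 2) = 484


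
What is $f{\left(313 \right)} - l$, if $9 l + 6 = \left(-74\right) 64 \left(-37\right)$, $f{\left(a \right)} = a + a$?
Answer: $- \frac{169592}{9} \approx -18844.0$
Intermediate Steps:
$f{\left(a \right)} = 2 a$
$l = \frac{175226}{9}$ ($l = - \frac{2}{3} + \frac{\left(-74\right) 64 \left(-37\right)}{9} = - \frac{2}{3} + \frac{\left(-4736\right) \left(-37\right)}{9} = - \frac{2}{3} + \frac{1}{9} \cdot 175232 = - \frac{2}{3} + \frac{175232}{9} = \frac{175226}{9} \approx 19470.0$)
$f{\left(313 \right)} - l = 2 \cdot 313 - \frac{175226}{9} = 626 - \frac{175226}{9} = - \frac{169592}{9}$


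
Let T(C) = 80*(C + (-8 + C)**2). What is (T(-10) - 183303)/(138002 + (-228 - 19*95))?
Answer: -158183/135969 ≈ -1.1634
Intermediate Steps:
T(C) = 80*C + 80*(-8 + C)**2
(T(-10) - 183303)/(138002 + (-228 - 19*95)) = ((80*(-10) + 80*(-8 - 10)**2) - 183303)/(138002 + (-228 - 19*95)) = ((-800 + 80*(-18)**2) - 183303)/(138002 + (-228 - 1805)) = ((-800 + 80*324) - 183303)/(138002 - 2033) = ((-800 + 25920) - 183303)/135969 = (25120 - 183303)*(1/135969) = -158183*1/135969 = -158183/135969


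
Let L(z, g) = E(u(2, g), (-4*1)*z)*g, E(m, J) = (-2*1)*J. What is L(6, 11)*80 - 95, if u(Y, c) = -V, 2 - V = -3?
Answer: 42145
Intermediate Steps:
V = 5 (V = 2 - 1*(-3) = 2 + 3 = 5)
u(Y, c) = -5 (u(Y, c) = -1*5 = -5)
E(m, J) = -2*J
L(z, g) = 8*g*z (L(z, g) = (-2*(-4*1)*z)*g = (-(-8)*z)*g = (8*z)*g = 8*g*z)
L(6, 11)*80 - 95 = (8*11*6)*80 - 95 = 528*80 - 95 = 42240 - 95 = 42145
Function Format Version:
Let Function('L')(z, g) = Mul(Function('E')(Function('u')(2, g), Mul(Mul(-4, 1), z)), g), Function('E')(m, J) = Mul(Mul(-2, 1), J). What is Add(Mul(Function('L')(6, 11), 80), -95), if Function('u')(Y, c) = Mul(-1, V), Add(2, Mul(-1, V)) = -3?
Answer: 42145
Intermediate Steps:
V = 5 (V = Add(2, Mul(-1, -3)) = Add(2, 3) = 5)
Function('u')(Y, c) = -5 (Function('u')(Y, c) = Mul(-1, 5) = -5)
Function('E')(m, J) = Mul(-2, J)
Function('L')(z, g) = Mul(8, g, z) (Function('L')(z, g) = Mul(Mul(-2, Mul(Mul(-4, 1), z)), g) = Mul(Mul(-2, Mul(-4, z)), g) = Mul(Mul(8, z), g) = Mul(8, g, z))
Add(Mul(Function('L')(6, 11), 80), -95) = Add(Mul(Mul(8, 11, 6), 80), -95) = Add(Mul(528, 80), -95) = Add(42240, -95) = 42145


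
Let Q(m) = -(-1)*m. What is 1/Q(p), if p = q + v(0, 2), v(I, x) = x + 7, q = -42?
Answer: -1/33 ≈ -0.030303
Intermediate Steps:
v(I, x) = 7 + x
p = -33 (p = -42 + (7 + 2) = -42 + 9 = -33)
Q(m) = m
1/Q(p) = 1/(-33) = -1/33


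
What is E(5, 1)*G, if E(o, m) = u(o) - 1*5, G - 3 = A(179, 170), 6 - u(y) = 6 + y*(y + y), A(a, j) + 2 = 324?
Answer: -17875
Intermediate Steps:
A(a, j) = 322 (A(a, j) = -2 + 324 = 322)
u(y) = -2*y**2 (u(y) = 6 - (6 + y*(y + y)) = 6 - (6 + y*(2*y)) = 6 - (6 + 2*y**2) = 6 + (-6 - 2*y**2) = -2*y**2)
G = 325 (G = 3 + 322 = 325)
E(o, m) = -5 - 2*o**2 (E(o, m) = -2*o**2 - 1*5 = -2*o**2 - 5 = -5 - 2*o**2)
E(5, 1)*G = (-5 - 2*5**2)*325 = (-5 - 2*25)*325 = (-5 - 50)*325 = -55*325 = -17875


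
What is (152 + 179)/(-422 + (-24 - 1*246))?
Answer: -331/692 ≈ -0.47832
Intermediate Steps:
(152 + 179)/(-422 + (-24 - 1*246)) = 331/(-422 + (-24 - 246)) = 331/(-422 - 270) = 331/(-692) = 331*(-1/692) = -331/692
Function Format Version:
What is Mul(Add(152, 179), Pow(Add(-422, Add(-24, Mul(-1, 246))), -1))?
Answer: Rational(-331, 692) ≈ -0.47832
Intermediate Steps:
Mul(Add(152, 179), Pow(Add(-422, Add(-24, Mul(-1, 246))), -1)) = Mul(331, Pow(Add(-422, Add(-24, -246)), -1)) = Mul(331, Pow(Add(-422, -270), -1)) = Mul(331, Pow(-692, -1)) = Mul(331, Rational(-1, 692)) = Rational(-331, 692)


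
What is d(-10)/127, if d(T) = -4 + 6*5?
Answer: 26/127 ≈ 0.20472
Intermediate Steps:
d(T) = 26 (d(T) = -4 + 30 = 26)
d(-10)/127 = 26/127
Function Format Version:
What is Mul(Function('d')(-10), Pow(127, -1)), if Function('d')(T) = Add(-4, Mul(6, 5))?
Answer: Rational(26, 127) ≈ 0.20472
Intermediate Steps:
Function('d')(T) = 26 (Function('d')(T) = Add(-4, 30) = 26)
Mul(Function('d')(-10), Pow(127, -1)) = Mul(26, Pow(127, -1)) = Mul(26, Rational(1, 127)) = Rational(26, 127)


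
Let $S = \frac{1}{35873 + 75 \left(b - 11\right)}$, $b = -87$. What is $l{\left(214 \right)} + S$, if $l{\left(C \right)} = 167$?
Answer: $\frac{4763342}{28523} \approx 167.0$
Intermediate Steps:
$S = \frac{1}{28523}$ ($S = \frac{1}{35873 + 75 \left(-87 - 11\right)} = \frac{1}{35873 + 75 \left(-98\right)} = \frac{1}{35873 - 7350} = \frac{1}{28523} \approx 3.5059 \cdot 10^{-5}$)
$l{\left(214 \right)} + S = 167 + \frac{1}{28523} = \frac{4763342}{28523}$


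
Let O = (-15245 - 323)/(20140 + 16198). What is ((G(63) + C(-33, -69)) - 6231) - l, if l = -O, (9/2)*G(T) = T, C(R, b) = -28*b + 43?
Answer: -77080682/18169 ≈ -4242.4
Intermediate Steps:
C(R, b) = 43 - 28*b
G(T) = 2*T/9
O = -7784/18169 (O = -15568/36338 = -15568*1/36338 = -7784/18169 ≈ -0.42842)
l = 7784/18169 (l = -1*(-7784/18169) = 7784/18169 ≈ 0.42842)
((G(63) + C(-33, -69)) - 6231) - l = (((2/9)*63 + (43 - 28*(-69))) - 6231) - 1*7784/18169 = ((14 + (43 + 1932)) - 6231) - 7784/18169 = ((14 + 1975) - 6231) - 7784/18169 = (1989 - 6231) - 7784/18169 = -4242 - 7784/18169 = -77080682/18169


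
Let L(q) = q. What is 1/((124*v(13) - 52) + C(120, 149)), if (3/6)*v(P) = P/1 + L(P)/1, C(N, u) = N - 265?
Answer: 1/6251 ≈ 0.00015997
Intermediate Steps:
C(N, u) = -265 + N
v(P) = 4*P (v(P) = 2*(P/1 + P/1) = 2*(P*1 + P*1) = 2*(P + P) = 2*(2*P) = 4*P)
1/((124*v(13) - 52) + C(120, 149)) = 1/((124*(4*13) - 52) + (-265 + 120)) = 1/((124*52 - 52) - 145) = 1/((6448 - 52) - 145) = 1/(6396 - 145) = 1/6251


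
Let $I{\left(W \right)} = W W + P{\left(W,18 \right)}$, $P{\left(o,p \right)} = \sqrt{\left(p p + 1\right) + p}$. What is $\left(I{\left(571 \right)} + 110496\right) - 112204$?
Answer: $324333 + 7 \sqrt{7} \approx 3.2435 \cdot 10^{5}$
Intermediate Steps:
$P{\left(o,p \right)} = \sqrt{1 + p + p^{2}}$ ($P{\left(o,p \right)} = \sqrt{\left(p^{2} + 1\right) + p} = \sqrt{\left(1 + p^{2}\right) + p} = \sqrt{1 + p + p^{2}}$)
$I{\left(W \right)} = W^{2} + 7 \sqrt{7}$ ($I{\left(W \right)} = W W + \sqrt{1 + 18 + 18^{2}} = W^{2} + \sqrt{1 + 18 + 324} = W^{2} + \sqrt{343} = W^{2} + 7 \sqrt{7}$)
$\left(I{\left(571 \right)} + 110496\right) - 112204 = \left(\left(571^{2} + 7 \sqrt{7}\right) + 110496\right) - 112204 = \left(\left(326041 + 7 \sqrt{7}\right) + 110496\right) - 112204 = \left(436537 + 7 \sqrt{7}\right) - 112204 = 324333 + 7 \sqrt{7}$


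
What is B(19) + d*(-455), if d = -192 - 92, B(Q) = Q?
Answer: 129239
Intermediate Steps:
d = -284
B(19) + d*(-455) = 19 - 284*(-455) = 19 + 129220 = 129239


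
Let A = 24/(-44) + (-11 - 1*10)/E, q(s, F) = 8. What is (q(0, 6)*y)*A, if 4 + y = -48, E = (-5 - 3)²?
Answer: 7995/22 ≈ 363.41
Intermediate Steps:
E = 64 (E = (-8)² = 64)
y = -52 (y = -4 - 48 = -52)
A = -615/704 (A = 24/(-44) + (-11 - 1*10)/64 = 24*(-1/44) + (-11 - 10)*(1/64) = -6/11 - 21*1/64 = -6/11 - 21/64 = -615/704 ≈ -0.87358)
(q(0, 6)*y)*A = (8*(-52))*(-615/704) = -416*(-615/704) = 7995/22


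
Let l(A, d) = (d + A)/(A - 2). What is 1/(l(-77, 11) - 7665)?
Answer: -79/605469 ≈ -0.00013048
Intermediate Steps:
l(A, d) = (A + d)/(-2 + A)
1/(l(-77, 11) - 7665) = 1/((-77 + 11)/(-2 - 77) - 7665) = 1/(-66/(-79) - 7665) = 1/(-1/79*(-66) - 7665) = 1/(66/79 - 7665) = 1/(-605469/79) = -79/605469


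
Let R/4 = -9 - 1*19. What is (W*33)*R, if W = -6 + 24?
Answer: -66528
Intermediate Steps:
R = -112 (R = 4*(-9 - 1*19) = 4*(-9 - 19) = 4*(-28) = -112)
W = 18
(W*33)*R = (18*33)*(-112) = 594*(-112) = -66528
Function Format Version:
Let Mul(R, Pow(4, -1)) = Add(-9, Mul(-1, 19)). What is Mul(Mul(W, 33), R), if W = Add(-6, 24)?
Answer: -66528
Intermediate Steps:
R = -112 (R = Mul(4, Add(-9, Mul(-1, 19))) = Mul(4, Add(-9, -19)) = Mul(4, -28) = -112)
W = 18
Mul(Mul(W, 33), R) = Mul(Mul(18, 33), -112) = Mul(594, -112) = -66528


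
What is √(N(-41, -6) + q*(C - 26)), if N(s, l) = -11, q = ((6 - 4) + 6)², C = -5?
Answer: I*√1995 ≈ 44.665*I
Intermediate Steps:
q = 64 (q = (2 + 6)² = 8² = 64)
√(N(-41, -6) + q*(C - 26)) = √(-11 + 64*(-5 - 26)) = √(-11 + 64*(-31)) = √(-11 - 1984) = √(-1995) = I*√1995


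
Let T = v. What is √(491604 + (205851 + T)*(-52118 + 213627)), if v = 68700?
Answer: √44342949063 ≈ 2.1058e+5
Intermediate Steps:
T = 68700
√(491604 + (205851 + T)*(-52118 + 213627)) = √(491604 + (205851 + 68700)*(-52118 + 213627)) = √(491604 + 274551*161509) = √(491604 + 44342457459) = √44342949063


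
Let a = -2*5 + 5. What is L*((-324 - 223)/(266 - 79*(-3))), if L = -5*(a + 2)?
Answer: -8205/503 ≈ -16.312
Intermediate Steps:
a = -5 (a = -10 + 5 = -5)
L = 15 (L = -5*(-5 + 2) = -5*(-3) = 15)
L*((-324 - 223)/(266 - 79*(-3))) = 15*((-324 - 223)/(266 - 79*(-3))) = 15*(-547/(266 + 237)) = 15*(-547/503) = -8205/503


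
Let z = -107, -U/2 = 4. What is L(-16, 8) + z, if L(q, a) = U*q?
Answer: 21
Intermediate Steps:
U = -8 (U = -2*4 = -8)
L(q, a) = -8*q
L(-16, 8) + z = -8*(-16) - 107 = 128 - 107 = 21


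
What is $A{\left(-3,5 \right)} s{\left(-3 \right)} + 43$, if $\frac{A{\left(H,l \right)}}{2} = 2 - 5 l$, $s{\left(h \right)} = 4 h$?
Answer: $595$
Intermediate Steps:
$A{\left(H,l \right)} = 4 - 10 l$ ($A{\left(H,l \right)} = 2 \left(2 - 5 l\right) = 4 - 10 l$)
$A{\left(-3,5 \right)} s{\left(-3 \right)} + 43 = \left(4 - 50\right) 4 \left(-3\right) + 43 = \left(4 - 50\right) \left(-12\right) + 43 = \left(-46\right) \left(-12\right) + 43 = 552 + 43 = 595$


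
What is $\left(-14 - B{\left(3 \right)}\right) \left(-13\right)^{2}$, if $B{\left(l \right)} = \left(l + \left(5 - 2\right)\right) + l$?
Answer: $-3887$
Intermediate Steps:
$B{\left(l \right)} = 3 + 2 l$ ($B{\left(l \right)} = \left(l + \left(5 - 2\right)\right) + l = \left(l + 3\right) + l = \left(3 + l\right) + l = 3 + 2 l$)
$\left(-14 - B{\left(3 \right)}\right) \left(-13\right)^{2} = \left(-14 - \left(3 + 2 \cdot 3\right)\right) \left(-13\right)^{2} = \left(-14 - \left(3 + 6\right)\right) 169 = \left(-14 - 9\right) 169 = \left(-23\right) 169 = -3887$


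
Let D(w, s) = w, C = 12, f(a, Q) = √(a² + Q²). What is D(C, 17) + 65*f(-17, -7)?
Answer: 12 + 845*√2 ≈ 1207.0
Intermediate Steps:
f(a, Q) = √(Q² + a²)
D(C, 17) + 65*f(-17, -7) = 12 + 65*√((-7)² + (-17)²) = 12 + 65*√(49 + 289) = 12 + 65*√338 = 12 + 65*(13*√2) = 12 + 845*√2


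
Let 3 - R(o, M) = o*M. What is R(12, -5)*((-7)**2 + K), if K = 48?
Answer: 6111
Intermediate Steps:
R(o, M) = 3 - M*o (R(o, M) = 3 - o*M = 3 - M*o)
R(12, -5)*((-7)**2 + K) = (3 - 1*(-5)*12)*((-7)**2 + 48) = (3 + 60)*(49 + 48) = 63*97 = 6111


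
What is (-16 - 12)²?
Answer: 784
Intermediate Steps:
(-16 - 12)² = (-28)² = 784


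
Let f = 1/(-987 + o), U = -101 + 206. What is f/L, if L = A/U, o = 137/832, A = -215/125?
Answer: 2184000/35305021 ≈ 0.061861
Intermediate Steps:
A = -43/25 (A = -215*1/125 = -43/25 ≈ -1.7200)
o = 137/832 (o = 137*(1/832) = 137/832 ≈ 0.16466)
U = 105
f = -832/821047 (f = 1/(-987 + 137/832) = 1/(-821047/832) = -832/821047 ≈ -0.0010133)
L = -43/2625 (L = -43/25/105 = -43/25*1/105 = -43/2625 ≈ -0.016381)
f/L = -832/(821047*(-43/2625)) = -832/821047*(-2625/43) = 2184000/35305021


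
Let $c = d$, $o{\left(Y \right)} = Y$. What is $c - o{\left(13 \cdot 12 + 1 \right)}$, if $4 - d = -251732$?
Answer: $251579$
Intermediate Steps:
$d = 251736$ ($d = 4 - -251732 = 4 + 251732 = 251736$)
$c = 251736$
$c - o{\left(13 \cdot 12 + 1 \right)} = 251736 - \left(13 \cdot 12 + 1\right) = 251736 - \left(156 + 1\right) = 251736 - 157 = 251579$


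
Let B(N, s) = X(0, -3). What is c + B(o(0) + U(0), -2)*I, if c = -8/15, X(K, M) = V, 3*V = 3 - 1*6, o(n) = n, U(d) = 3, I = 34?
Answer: -518/15 ≈ -34.533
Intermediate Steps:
V = -1 (V = (3 - 1*6)/3 = (3 - 6)/3 = (⅓)*(-3) = -1)
X(K, M) = -1
B(N, s) = -1
c = -8/15 (c = -8*1/15 = -8/15 ≈ -0.53333)
c + B(o(0) + U(0), -2)*I = -8/15 - 1*34 = -8/15 - 34 = -518/15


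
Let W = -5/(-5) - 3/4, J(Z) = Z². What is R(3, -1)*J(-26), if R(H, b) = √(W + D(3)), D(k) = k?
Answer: 338*√13 ≈ 1218.7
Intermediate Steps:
W = ¼ (W = -5*(-⅕) - 3*¼ = 1 - ¾ = ¼ ≈ 0.25000)
R(H, b) = √13/2 (R(H, b) = √(¼ + 3) = √(13/4) = √13/2)
R(3, -1)*J(-26) = (√13/2)*(-26)² = (√13/2)*676 = 338*√13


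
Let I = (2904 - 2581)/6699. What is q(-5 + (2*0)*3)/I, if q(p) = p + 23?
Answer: 120582/323 ≈ 373.32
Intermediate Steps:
I = 323/6699 (I = 323*(1/6699) = 323/6699 ≈ 0.048216)
q(p) = 23 + p
q(-5 + (2*0)*3)/I = (23 + (-5 + (2*0)*3))/(323/6699) = (23 + (-5 + 0*3))*(6699/323) = (23 + (-5 + 0))*(6699/323) = (23 - 5)*(6699/323) = 18*(6699/323) = 120582/323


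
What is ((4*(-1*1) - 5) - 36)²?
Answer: 2025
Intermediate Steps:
((4*(-1*1) - 5) - 36)² = ((4*(-1) - 5) - 36)² = ((-4 - 5) - 36)² = (-9 - 36)² = (-45)² = 2025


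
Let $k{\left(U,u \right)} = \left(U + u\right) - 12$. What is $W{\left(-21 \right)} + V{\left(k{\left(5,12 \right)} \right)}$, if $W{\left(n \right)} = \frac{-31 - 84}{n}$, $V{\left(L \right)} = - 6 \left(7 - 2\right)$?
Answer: $- \frac{515}{21} \approx -24.524$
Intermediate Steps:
$k{\left(U,u \right)} = -12 + U + u$
$V{\left(L \right)} = -30$ ($V{\left(L \right)} = \left(-6\right) 5 = -30$)
$W{\left(n \right)} = - \frac{115}{n}$ ($W{\left(n \right)} = \frac{-31 - 84}{n} = - \frac{115}{n}$)
$W{\left(-21 \right)} + V{\left(k{\left(5,12 \right)} \right)} = - \frac{115}{-21} - 30 = \left(-115\right) \left(- \frac{1}{21}\right) - 30 = \frac{115}{21} - 30 = - \frac{515}{21}$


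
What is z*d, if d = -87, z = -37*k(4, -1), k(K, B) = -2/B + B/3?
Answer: 5365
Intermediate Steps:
k(K, B) = -2/B + B/3 (k(K, B) = -2/B + B*(1/3) = -2/B + B/3)
z = -185/3 (z = -37*(-2/(-1) + (1/3)*(-1)) = -37*(-2*(-1) - 1/3) = -37*(2 - 1/3) = -37*5/3 = -185/3 ≈ -61.667)
z*d = -185/3*(-87) = 5365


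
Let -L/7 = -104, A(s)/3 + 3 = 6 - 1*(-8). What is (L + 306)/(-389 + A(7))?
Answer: -517/178 ≈ -2.9045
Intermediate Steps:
A(s) = 33 (A(s) = -9 + 3*(6 - 1*(-8)) = -9 + 3*(6 + 8) = -9 + 3*14 = -9 + 42 = 33)
L = 728 (L = -7*(-104) = 728)
(L + 306)/(-389 + A(7)) = (728 + 306)/(-389 + 33) = 1034/(-356) = 1034*(-1/356) = -517/178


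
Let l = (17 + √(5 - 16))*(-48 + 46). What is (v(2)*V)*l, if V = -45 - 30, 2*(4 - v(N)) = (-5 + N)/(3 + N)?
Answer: 10965 + 645*I*√11 ≈ 10965.0 + 2139.2*I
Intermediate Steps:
v(N) = 4 - (-5 + N)/(2*(3 + N))
V = -75
l = -34 - 2*I*√11 (l = (17 + √(-11))*(-2) = (17 + I*√11)*(-2) = -34 - 2*I*√11 ≈ -34.0 - 6.6332*I)
(v(2)*V)*l = (((29 + 7*2)/(2*(3 + 2)))*(-75))*(-34 - 2*I*√11) = (((½)*(29 + 14)/5)*(-75))*(-34 - 2*I*√11) = (((½)*(⅕)*43)*(-75))*(-34 - 2*I*√11) = ((43/10)*(-75))*(-34 - 2*I*√11) = -645*(-34 - 2*I*√11)/2 = 10965 + 645*I*√11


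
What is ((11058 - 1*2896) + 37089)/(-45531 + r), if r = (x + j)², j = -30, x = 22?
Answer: -45251/45467 ≈ -0.99525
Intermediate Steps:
r = 64 (r = (22 - 30)² = (-8)² = 64)
((11058 - 1*2896) + 37089)/(-45531 + r) = ((11058 - 1*2896) + 37089)/(-45531 + 64) = ((11058 - 2896) + 37089)/(-45467) = (8162 + 37089)*(-1/45467) = 45251*(-1/45467) = -45251/45467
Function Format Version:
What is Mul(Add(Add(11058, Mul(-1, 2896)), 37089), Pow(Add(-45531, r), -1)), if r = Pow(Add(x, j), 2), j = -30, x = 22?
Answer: Rational(-45251, 45467) ≈ -0.99525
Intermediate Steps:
r = 64 (r = Pow(Add(22, -30), 2) = Pow(-8, 2) = 64)
Mul(Add(Add(11058, Mul(-1, 2896)), 37089), Pow(Add(-45531, r), -1)) = Mul(Add(Add(11058, Mul(-1, 2896)), 37089), Pow(Add(-45531, 64), -1)) = Mul(Add(Add(11058, -2896), 37089), Pow(-45467, -1)) = Mul(Add(8162, 37089), Rational(-1, 45467)) = Mul(45251, Rational(-1, 45467)) = Rational(-45251, 45467)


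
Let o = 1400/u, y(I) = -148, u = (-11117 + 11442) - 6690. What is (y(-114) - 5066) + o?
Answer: -6637702/1273 ≈ -5214.2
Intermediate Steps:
u = -6365 (u = 325 - 6690 = -6365)
o = -280/1273 (o = 1400/(-6365) = 1400*(-1/6365) = -280/1273 ≈ -0.21995)
(y(-114) - 5066) + o = (-148 - 5066) - 280/1273 = -5214 - 280/1273 = -6637702/1273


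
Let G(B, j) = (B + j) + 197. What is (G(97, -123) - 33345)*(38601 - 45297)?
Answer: 222133104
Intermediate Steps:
G(B, j) = 197 + B + j
(G(97, -123) - 33345)*(38601 - 45297) = ((197 + 97 - 123) - 33345)*(38601 - 45297) = (171 - 33345)*(-6696) = -33174*(-6696) = 222133104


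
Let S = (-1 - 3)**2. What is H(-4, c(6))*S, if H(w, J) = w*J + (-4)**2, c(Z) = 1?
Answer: 192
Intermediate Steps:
S = 16 (S = (-4)**2 = 16)
H(w, J) = 16 + J*w (H(w, J) = J*w + 16 = 16 + J*w)
H(-4, c(6))*S = (16 + 1*(-4))*16 = (16 - 4)*16 = 12*16 = 192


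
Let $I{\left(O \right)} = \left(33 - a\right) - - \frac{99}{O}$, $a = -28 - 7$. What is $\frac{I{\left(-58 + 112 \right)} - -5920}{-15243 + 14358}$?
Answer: $- \frac{35939}{5310} \approx -6.7682$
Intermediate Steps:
$a = -35$ ($a = -28 - 7 = -35$)
$I{\left(O \right)} = 68 + \frac{99}{O}$ ($I{\left(O \right)} = \left(33 - -35\right) - - \frac{99}{O} = \left(33 + 35\right) + \frac{99}{O} = 68 + \frac{99}{O}$)
$\frac{I{\left(-58 + 112 \right)} - -5920}{-15243 + 14358} = \frac{\left(68 + \frac{99}{-58 + 112}\right) - -5920}{-15243 + 14358} = \frac{\left(68 + \frac{99}{54}\right) + 5920}{-885} = \left(\left(68 + 99 \cdot \frac{1}{54}\right) + 5920\right) \left(- \frac{1}{885}\right) = \left(\left(68 + \frac{11}{6}\right) + 5920\right) \left(- \frac{1}{885}\right) = \left(\frac{419}{6} + 5920\right) \left(- \frac{1}{885}\right) = \frac{35939}{6} \left(- \frac{1}{885}\right) = - \frac{35939}{5310}$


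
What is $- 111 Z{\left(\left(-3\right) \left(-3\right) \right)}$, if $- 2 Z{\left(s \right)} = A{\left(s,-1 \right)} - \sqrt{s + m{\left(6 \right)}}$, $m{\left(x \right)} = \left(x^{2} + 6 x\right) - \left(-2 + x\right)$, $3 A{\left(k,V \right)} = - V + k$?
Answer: $185 - \frac{111 \sqrt{77}}{2} \approx -302.01$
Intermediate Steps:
$A{\left(k,V \right)} = - \frac{V}{3} + \frac{k}{3}$ ($A{\left(k,V \right)} = \frac{- V + k}{3} = \frac{k - V}{3} = - \frac{V}{3} + \frac{k}{3}$)
$m{\left(x \right)} = 2 + x^{2} + 5 x$
$Z{\left(s \right)} = - \frac{1}{6} + \frac{\sqrt{68 + s}}{2} - \frac{s}{6}$ ($Z{\left(s \right)} = - \frac{\left(\left(- \frac{1}{3}\right) \left(-1\right) + \frac{s}{3}\right) - \sqrt{s + \left(2 + 6^{2} + 5 \cdot 6\right)}}{2} = - \frac{\left(\frac{1}{3} + \frac{s}{3}\right) - \sqrt{s + \left(2 + 36 + 30\right)}}{2} = - \frac{\left(\frac{1}{3} + \frac{s}{3}\right) - \sqrt{s + 68}}{2} = - \frac{\left(\frac{1}{3} + \frac{s}{3}\right) - \sqrt{68 + s}}{2} = - \frac{\frac{1}{3} - \sqrt{68 + s} + \frac{s}{3}}{2} = - \frac{1}{6} + \frac{\sqrt{68 + s}}{2} - \frac{s}{6}$)
$- 111 Z{\left(\left(-3\right) \left(-3\right) \right)} = - 111 \left(- \frac{1}{6} + \frac{\sqrt{68 - -9}}{2} - \frac{\left(-3\right) \left(-3\right)}{6}\right) = - 111 \left(- \frac{1}{6} + \frac{\sqrt{68 + 9}}{2} - \frac{3}{2}\right) = - 111 \left(- \frac{1}{6} + \frac{\sqrt{77}}{2} - \frac{3}{2}\right) = - 111 \left(- \frac{5}{3} + \frac{\sqrt{77}}{2}\right) = 185 - \frac{111 \sqrt{77}}{2}$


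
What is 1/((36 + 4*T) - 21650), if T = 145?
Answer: -1/21034 ≈ -4.7542e-5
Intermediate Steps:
1/((36 + 4*T) - 21650) = 1/((36 + 4*145) - 21650) = 1/((36 + 580) - 21650) = 1/(616 - 21650) = 1/(-21034) = -1/21034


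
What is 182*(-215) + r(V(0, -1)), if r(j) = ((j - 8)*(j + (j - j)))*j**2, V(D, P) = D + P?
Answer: -39121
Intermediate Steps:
r(j) = j**3*(-8 + j) (r(j) = ((-8 + j)*(j + 0))*j**2 = ((-8 + j)*j)*j**2 = (j*(-8 + j))*j**2 = j**3*(-8 + j))
182*(-215) + r(V(0, -1)) = 182*(-215) + (0 - 1)**3*(-8 + (0 - 1)) = -39130 + (-1)**3*(-8 - 1) = -39130 - 1*(-9) = -39130 + 9 = -39121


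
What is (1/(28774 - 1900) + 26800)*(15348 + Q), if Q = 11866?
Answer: 9800077096007/13437 ≈ 7.2933e+8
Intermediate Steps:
(1/(28774 - 1900) + 26800)*(15348 + Q) = (1/(28774 - 1900) + 26800)*(15348 + 11866) = (1/26874 + 26800)*27214 = (720223201/26874)*27214 = 9800077096007/13437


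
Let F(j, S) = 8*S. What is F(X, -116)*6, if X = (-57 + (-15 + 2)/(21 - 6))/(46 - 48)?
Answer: -5568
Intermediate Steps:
X = 434/15 (X = (-57 - 13/15)/(-2) = (-57 - 13*1/15)*(-½) = (-57 - 13/15)*(-½) = -868/15*(-½) = 434/15 ≈ 28.933)
F(X, -116)*6 = (8*(-116))*6 = -928*6 = -5568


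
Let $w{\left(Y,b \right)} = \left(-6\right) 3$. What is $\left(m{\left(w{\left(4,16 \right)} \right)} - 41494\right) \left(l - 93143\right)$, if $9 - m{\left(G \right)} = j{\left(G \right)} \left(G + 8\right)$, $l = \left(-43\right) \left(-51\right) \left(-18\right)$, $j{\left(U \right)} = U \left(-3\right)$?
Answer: $5430003065$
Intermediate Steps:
$j{\left(U \right)} = - 3 U$
$w{\left(Y,b \right)} = -18$
$l = -39474$ ($l = 2193 \left(-18\right) = -39474$)
$m{\left(G \right)} = 9 + 3 G \left(8 + G\right)$ ($m{\left(G \right)} = 9 - - 3 G \left(G + 8\right) = 9 - - 3 G \left(8 + G\right) = 9 + 3 G \left(8 + G\right)$)
$\left(m{\left(w{\left(4,16 \right)} \right)} - 41494\right) \left(l - 93143\right) = \left(\left(9 + 3 \left(-18\right)^{2} + 24 \left(-18\right)\right) - 41494\right) \left(-39474 - 93143\right) = \left(\left(9 + 3 \cdot 324 - 432\right) - 41494\right) \left(-132617\right) = \left(\left(9 + 972 - 432\right) - 41494\right) \left(-132617\right) = \left(549 - 41494\right) \left(-132617\right) = \left(-40945\right) \left(-132617\right) = 5430003065$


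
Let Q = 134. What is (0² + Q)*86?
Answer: 11524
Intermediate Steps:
(0² + Q)*86 = (0² + 134)*86 = (0 + 134)*86 = 134*86 = 11524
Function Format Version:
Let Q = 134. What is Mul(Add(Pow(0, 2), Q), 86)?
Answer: 11524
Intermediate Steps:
Mul(Add(Pow(0, 2), Q), 86) = Mul(Add(Pow(0, 2), 134), 86) = Mul(Add(0, 134), 86) = Mul(134, 86) = 11524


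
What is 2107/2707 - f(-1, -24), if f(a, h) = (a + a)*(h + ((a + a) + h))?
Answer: -268593/2707 ≈ -99.222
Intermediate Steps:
f(a, h) = 2*a*(2*a + 2*h) (f(a, h) = (2*a)*(h + (2*a + h)) = (2*a)*(h + (h + 2*a)) = (2*a)*(2*a + 2*h) = 2*a*(2*a + 2*h))
2107/2707 - f(-1, -24) = 2107/2707 - 4*(-1)*(-1 - 24) = 2107*(1/2707) - 4*(-1)*(-25) = 2107/2707 - 1*100 = 2107/2707 - 100 = -268593/2707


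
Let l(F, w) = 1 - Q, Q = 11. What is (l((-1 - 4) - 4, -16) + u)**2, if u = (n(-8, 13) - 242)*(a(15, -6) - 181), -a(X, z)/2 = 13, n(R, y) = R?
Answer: 2677027600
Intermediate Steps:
l(F, w) = -10 (l(F, w) = 1 - 1*11 = 1 - 11 = -10)
a(X, z) = -26 (a(X, z) = -2*13 = -26)
u = 51750 (u = (-8 - 242)*(-26 - 181) = -250*(-207) = 51750)
(l((-1 - 4) - 4, -16) + u)**2 = (-10 + 51750)**2 = 51740**2 = 2677027600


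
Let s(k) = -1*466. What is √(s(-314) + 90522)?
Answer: 2*√22514 ≈ 300.09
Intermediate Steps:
s(k) = -466
√(s(-314) + 90522) = √(-466 + 90522) = √90056 = 2*√22514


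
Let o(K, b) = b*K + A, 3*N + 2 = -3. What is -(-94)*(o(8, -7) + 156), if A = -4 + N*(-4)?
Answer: 28952/3 ≈ 9650.7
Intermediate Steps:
N = -5/3 (N = -⅔ + (⅓)*(-3) = -⅔ - 1 = -5/3 ≈ -1.6667)
A = 8/3 (A = -4 - 5/3*(-4) = -4 + 20/3 = 8/3 ≈ 2.6667)
o(K, b) = 8/3 + K*b (o(K, b) = b*K + 8/3 = K*b + 8/3 = 8/3 + K*b)
-(-94)*(o(8, -7) + 156) = -(-94)*((8/3 + 8*(-7)) + 156) = -(-94)*((8/3 - 56) + 156) = -(-94)*(-160/3 + 156) = -(-94)*308/3 = -1*(-28952/3) = 28952/3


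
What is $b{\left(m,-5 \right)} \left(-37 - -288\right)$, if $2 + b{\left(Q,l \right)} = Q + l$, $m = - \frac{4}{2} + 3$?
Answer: $-1506$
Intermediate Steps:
$m = 1$ ($m = \left(-4\right) \frac{1}{2} + 3 = -2 + 3 = 1$)
$b{\left(Q,l \right)} = -2 + Q + l$ ($b{\left(Q,l \right)} = -2 + \left(Q + l\right) = -2 + Q + l$)
$b{\left(m,-5 \right)} \left(-37 - -288\right) = \left(-2 + 1 - 5\right) \left(-37 - -288\right) = - 6 \left(-37 + 288\right) = \left(-6\right) 251 = -1506$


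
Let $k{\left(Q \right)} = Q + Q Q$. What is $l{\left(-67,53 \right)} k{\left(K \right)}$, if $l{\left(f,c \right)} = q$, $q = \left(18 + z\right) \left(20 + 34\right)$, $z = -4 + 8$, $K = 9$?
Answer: $106920$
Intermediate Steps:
$z = 4$
$k{\left(Q \right)} = Q + Q^{2}$
$q = 1188$ ($q = \left(18 + 4\right) \left(20 + 34\right) = 22 \cdot 54 = 1188$)
$l{\left(f,c \right)} = 1188$
$l{\left(-67,53 \right)} k{\left(K \right)} = 1188 \cdot 9 \left(1 + 9\right) = 1188 \cdot 9 \cdot 10 = 1188 \cdot 90 = 106920$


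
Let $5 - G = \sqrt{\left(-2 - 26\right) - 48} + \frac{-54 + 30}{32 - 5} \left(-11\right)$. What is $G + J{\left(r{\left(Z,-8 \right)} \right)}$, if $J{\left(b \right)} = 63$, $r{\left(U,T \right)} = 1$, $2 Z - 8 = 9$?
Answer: $\frac{524}{9} - 2 i \sqrt{19} \approx 58.222 - 8.7178 i$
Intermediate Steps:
$Z = \frac{17}{2}$ ($Z = 4 + \frac{1}{2} \cdot 9 = 4 + \frac{9}{2} = \frac{17}{2} \approx 8.5$)
$G = - \frac{43}{9} - 2 i \sqrt{19}$ ($G = 5 - \left(\sqrt{\left(-2 - 26\right) - 48} + \frac{-54 + 30}{32 - 5} \left(-11\right)\right) = 5 - \left(\sqrt{\left(-2 - 26\right) - 48} + - \frac{24}{27} \left(-11\right)\right) = 5 - \left(\sqrt{-28 - 48} + \left(-24\right) \frac{1}{27} \left(-11\right)\right) = 5 - \left(\sqrt{-76} - - \frac{88}{9}\right) = 5 - \left(2 i \sqrt{19} + \frac{88}{9}\right) = 5 - \left(\frac{88}{9} + 2 i \sqrt{19}\right) = - \frac{43}{9} - 2 i \sqrt{19} \approx -4.7778 - 8.7178 i$)
$G + J{\left(r{\left(Z,-8 \right)} \right)} = \left(- \frac{43}{9} - 2 i \sqrt{19}\right) + 63 = \frac{524}{9} - 2 i \sqrt{19}$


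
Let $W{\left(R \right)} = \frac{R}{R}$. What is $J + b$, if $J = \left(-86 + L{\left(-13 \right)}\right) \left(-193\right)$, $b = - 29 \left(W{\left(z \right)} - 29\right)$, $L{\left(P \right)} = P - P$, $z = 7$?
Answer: $17410$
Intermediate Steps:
$W{\left(R \right)} = 1$
$L{\left(P \right)} = 0$
$b = 812$ ($b = - 29 \left(1 - 29\right) = \left(-29\right) \left(-28\right) = 812$)
$J = 16598$ ($J = \left(-86 + 0\right) \left(-193\right) = \left(-86\right) \left(-193\right) = 16598$)
$J + b = 16598 + 812 = 17410$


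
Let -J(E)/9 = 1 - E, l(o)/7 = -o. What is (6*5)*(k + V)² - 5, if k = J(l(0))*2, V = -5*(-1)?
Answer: 5065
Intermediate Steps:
l(o) = -7*o (l(o) = 7*(-o) = -7*o)
J(E) = -9 + 9*E (J(E) = -9*(1 - E) = -9 + 9*E)
V = 5
k = -18 (k = (-9 + 9*(-7*0))*2 = (-9 + 9*0)*2 = (-9 + 0)*2 = -9*2 = -18)
(6*5)*(k + V)² - 5 = (6*5)*(-18 + 5)² - 5 = 30*(-13)² - 5 = 30*169 - 5 = 5070 - 5 = 5065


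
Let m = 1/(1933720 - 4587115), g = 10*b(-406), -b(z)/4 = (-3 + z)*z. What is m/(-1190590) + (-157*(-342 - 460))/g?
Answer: -19888780830004777/1049164227012329400 ≈ -0.018957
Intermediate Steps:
b(z) = -4*z*(-3 + z) (b(z) = -4*(-3 + z)*z = -4*z*(-3 + z))
g = -6642160 (g = 10*(4*(-406)*(3 - 1*(-406))) = 10*(4*(-406)*(3 + 406)) = 10*(4*(-406)*409) = 10*(-664216) = -6642160)
m = -1/2653395 (m = 1/(-2653395) = -1/2653395 ≈ -3.7688e-7)
m/(-1190590) + (-157*(-342 - 460))/g = -1/2653395/(-1190590) - 157*(-342 - 460)/(-6642160) = -1/2653395*(-1/1190590) - 157*(-802)*(-1/6642160) = 1/3159105553050 + 125914*(-1/6642160) = 1/3159105553050 - 62957/3321080 = -19888780830004777/1049164227012329400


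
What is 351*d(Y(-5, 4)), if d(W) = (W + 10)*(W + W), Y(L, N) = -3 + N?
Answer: 7722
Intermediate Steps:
d(W) = 2*W*(10 + W) (d(W) = (10 + W)*(2*W) = 2*W*(10 + W))
351*d(Y(-5, 4)) = 351*(2*(-3 + 4)*(10 + (-3 + 4))) = 351*(2*1*(10 + 1)) = 351*(2*1*11) = 351*22 = 7722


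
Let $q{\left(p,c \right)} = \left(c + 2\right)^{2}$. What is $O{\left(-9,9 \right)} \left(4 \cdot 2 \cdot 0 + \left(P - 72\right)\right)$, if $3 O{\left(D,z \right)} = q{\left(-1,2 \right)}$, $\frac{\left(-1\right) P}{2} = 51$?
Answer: $-928$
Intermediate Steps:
$P = -102$ ($P = \left(-2\right) 51 = -102$)
$q{\left(p,c \right)} = \left(2 + c\right)^{2}$
$O{\left(D,z \right)} = \frac{16}{3}$ ($O{\left(D,z \right)} = \frac{\left(2 + 2\right)^{2}}{3} = \frac{4^{2}}{3} = \frac{1}{3} \cdot 16 = \frac{16}{3}$)
$O{\left(-9,9 \right)} \left(4 \cdot 2 \cdot 0 + \left(P - 72\right)\right) = \frac{16 \left(4 \cdot 2 \cdot 0 - 174\right)}{3} = \frac{16 \left(8 \cdot 0 - 174\right)}{3} = \frac{16 \left(0 - 174\right)}{3} = \frac{16}{3} \left(-174\right) = -928$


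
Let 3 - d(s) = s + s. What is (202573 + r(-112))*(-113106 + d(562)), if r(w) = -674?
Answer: -23062317073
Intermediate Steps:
d(s) = 3 - 2*s (d(s) = 3 - (s + s) = 3 - 2*s)
(202573 + r(-112))*(-113106 + d(562)) = (202573 - 674)*(-113106 + (3 - 2*562)) = 201899*(-113106 + (3 - 1124)) = 201899*(-113106 - 1121) = 201899*(-114227) = -23062317073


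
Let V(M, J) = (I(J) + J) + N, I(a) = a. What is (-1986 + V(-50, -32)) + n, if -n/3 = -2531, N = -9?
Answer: 5534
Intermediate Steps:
V(M, J) = -9 + 2*J (V(M, J) = (J + J) - 9 = 2*J - 9 = -9 + 2*J)
n = 7593 (n = -3*(-2531) = 7593)
(-1986 + V(-50, -32)) + n = (-1986 + (-9 + 2*(-32))) + 7593 = (-1986 + (-9 - 64)) + 7593 = (-1986 - 73) + 7593 = -2059 + 7593 = 5534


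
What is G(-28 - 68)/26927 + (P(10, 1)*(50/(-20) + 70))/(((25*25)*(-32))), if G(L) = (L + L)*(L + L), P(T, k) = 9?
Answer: 288368739/215416000 ≈ 1.3387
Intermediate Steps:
G(L) = 4*L² (G(L) = (2*L)*(2*L) = 4*L²)
G(-28 - 68)/26927 + (P(10, 1)*(50/(-20) + 70))/(((25*25)*(-32))) = (4*(-28 - 68)²)/26927 + (9*(50/(-20) + 70))/(((25*25)*(-32))) = (4*(-96)²)*(1/26927) + (9*(50*(-1/20) + 70))/((625*(-32))) = (4*9216)*(1/26927) + (9*(-5/2 + 70))/(-20000) = 36864*(1/26927) + (9*(135/2))*(-1/20000) = 36864/26927 + (1215/2)*(-1/20000) = 36864/26927 - 243/8000 = 288368739/215416000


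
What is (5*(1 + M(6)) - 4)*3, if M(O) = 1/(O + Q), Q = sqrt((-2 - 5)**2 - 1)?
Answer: -9/2 + 5*sqrt(3) ≈ 4.1603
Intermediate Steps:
Q = 4*sqrt(3) (Q = sqrt((-7)**2 - 1) = sqrt(49 - 1) = sqrt(48) = 4*sqrt(3) ≈ 6.9282)
M(O) = 1/(O + 4*sqrt(3))
(5*(1 + M(6)) - 4)*3 = (5*(1 + 1/(6 + 4*sqrt(3))) - 4)*3 = ((5 + 5/(6 + 4*sqrt(3))) - 4)*3 = (1 + 5/(6 + 4*sqrt(3)))*3 = 3 + 15/(6 + 4*sqrt(3))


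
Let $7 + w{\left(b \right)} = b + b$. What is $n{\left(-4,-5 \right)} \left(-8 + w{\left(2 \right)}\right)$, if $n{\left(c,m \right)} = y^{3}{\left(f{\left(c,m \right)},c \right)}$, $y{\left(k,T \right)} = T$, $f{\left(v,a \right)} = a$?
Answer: $704$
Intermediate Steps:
$w{\left(b \right)} = -7 + 2 b$ ($w{\left(b \right)} = -7 + \left(b + b\right) = -7 + 2 b$)
$n{\left(c,m \right)} = c^{3}$
$n{\left(-4,-5 \right)} \left(-8 + w{\left(2 \right)}\right) = \left(-4\right)^{3} \left(-8 + \left(-7 + 2 \cdot 2\right)\right) = - 64 \left(-8 + \left(-7 + 4\right)\right) = - 64 \left(-8 - 3\right) = \left(-64\right) \left(-11\right) = 704$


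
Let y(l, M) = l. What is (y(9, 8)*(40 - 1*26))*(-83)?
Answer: -10458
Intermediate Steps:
(y(9, 8)*(40 - 1*26))*(-83) = (9*(40 - 1*26))*(-83) = (9*(40 - 26))*(-83) = (9*14)*(-83) = 126*(-83) = -10458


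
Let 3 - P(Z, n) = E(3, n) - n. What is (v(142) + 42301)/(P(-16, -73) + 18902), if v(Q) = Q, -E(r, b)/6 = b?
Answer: 42443/18394 ≈ 2.3074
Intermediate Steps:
E(r, b) = -6*b
P(Z, n) = 3 + 7*n (P(Z, n) = 3 - (-6*n - n) = 3 - (-7)*n = 3 + 7*n)
(v(142) + 42301)/(P(-16, -73) + 18902) = (142 + 42301)/((3 + 7*(-73)) + 18902) = 42443/((3 - 511) + 18902) = 42443/(-508 + 18902) = 42443/18394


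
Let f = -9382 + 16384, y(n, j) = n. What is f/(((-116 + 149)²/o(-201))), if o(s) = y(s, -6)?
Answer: -156378/121 ≈ -1292.4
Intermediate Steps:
o(s) = s
f = 7002
f/(((-116 + 149)²/o(-201))) = 7002/(((-116 + 149)²/(-201))) = 7002/((33²*(-1/201))) = 7002/((1089*(-1/201))) = 7002/(-363/67) = 7002*(-67/363) = -156378/121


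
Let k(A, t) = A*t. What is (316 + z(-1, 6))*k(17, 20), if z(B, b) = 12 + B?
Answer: 111180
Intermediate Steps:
(316 + z(-1, 6))*k(17, 20) = (316 + (12 - 1))*(17*20) = (316 + 11)*340 = 327*340 = 111180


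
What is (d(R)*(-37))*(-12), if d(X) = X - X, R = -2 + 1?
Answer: 0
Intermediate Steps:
R = -1
d(X) = 0
(d(R)*(-37))*(-12) = (0*(-37))*(-12) = 0*(-12) = 0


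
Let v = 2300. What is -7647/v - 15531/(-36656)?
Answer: -61146783/21077200 ≈ -2.9011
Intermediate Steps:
-7647/v - 15531/(-36656) = -7647/2300 - 15531/(-36656) = -7647*1/2300 - 15531*(-1/36656) = -7647/2300 + 15531/36656 = -61146783/21077200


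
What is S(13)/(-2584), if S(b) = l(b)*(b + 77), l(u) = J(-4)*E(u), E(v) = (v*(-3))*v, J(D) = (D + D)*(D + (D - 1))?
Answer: 410670/323 ≈ 1271.4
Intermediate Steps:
J(D) = 2*D*(-1 + 2*D) (J(D) = (2*D)*(D + (-1 + D)) = (2*D)*(-1 + 2*D) = 2*D*(-1 + 2*D))
E(v) = -3*v**2 (E(v) = (-3*v)*v = -3*v**2)
l(u) = -216*u**2 (l(u) = (2*(-4)*(-1 + 2*(-4)))*(-3*u**2) = (2*(-4)*(-1 - 8))*(-3*u**2) = (2*(-4)*(-9))*(-3*u**2) = 72*(-3*u**2) = -216*u**2)
S(b) = -216*b**2*(77 + b) (S(b) = (-216*b**2)*(b + 77) = (-216*b**2)*(77 + b) = -216*b**2*(77 + b))
S(13)/(-2584) = (216*13**2*(-77 - 1*13))/(-2584) = (216*169*(-77 - 13))*(-1/2584) = (216*169*(-90))*(-1/2584) = -3285360*(-1/2584) = 410670/323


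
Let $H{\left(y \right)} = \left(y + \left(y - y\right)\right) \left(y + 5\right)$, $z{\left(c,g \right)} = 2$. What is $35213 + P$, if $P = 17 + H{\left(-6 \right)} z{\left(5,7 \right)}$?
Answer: $35242$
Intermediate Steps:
$H{\left(y \right)} = y \left(5 + y\right)$ ($H{\left(y \right)} = \left(y + 0\right) \left(5 + y\right) = y \left(5 + y\right)$)
$P = 29$ ($P = 17 + - 6 \left(5 - 6\right) 2 = 17 + \left(-6\right) \left(-1\right) 2 = 17 + 6 \cdot 2 = 17 + 12 = 29$)
$35213 + P = 35213 + 29 = 35242$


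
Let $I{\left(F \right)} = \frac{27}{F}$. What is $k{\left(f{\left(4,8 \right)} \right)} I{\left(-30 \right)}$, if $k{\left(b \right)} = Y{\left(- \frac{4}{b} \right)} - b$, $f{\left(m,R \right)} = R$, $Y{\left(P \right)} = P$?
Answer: $\frac{153}{20} \approx 7.65$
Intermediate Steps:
$k{\left(b \right)} = - b - \frac{4}{b}$ ($k{\left(b \right)} = - \frac{4}{b} - b = - b - \frac{4}{b}$)
$k{\left(f{\left(4,8 \right)} \right)} I{\left(-30 \right)} = \left(\left(-1\right) 8 - \frac{4}{8}\right) \frac{27}{-30} = \left(-8 - \frac{1}{2}\right) 27 \left(- \frac{1}{30}\right) = \left(-8 - \frac{1}{2}\right) \left(- \frac{9}{10}\right) = \left(- \frac{17}{2}\right) \left(- \frac{9}{10}\right) = \frac{153}{20}$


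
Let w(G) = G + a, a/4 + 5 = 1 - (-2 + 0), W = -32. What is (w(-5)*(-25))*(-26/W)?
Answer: 4225/16 ≈ 264.06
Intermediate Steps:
a = -8 (a = -20 + 4*(1 - (-2 + 0)) = -20 + 4*(1 - 1*(-2)) = -20 + 4*(1 + 2) = -20 + 4*3 = -20 + 12 = -8)
w(G) = -8 + G (w(G) = G - 8 = -8 + G)
(w(-5)*(-25))*(-26/W) = ((-8 - 5)*(-25))*(-26/(-32)) = (-13*(-25))*(-26*(-1/32)) = 325*(13/16) = 4225/16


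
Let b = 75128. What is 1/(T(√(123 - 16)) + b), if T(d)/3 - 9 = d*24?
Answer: 75155/5647719337 - 72*√107/5647719337 ≈ 1.3175e-5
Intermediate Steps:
T(d) = 27 + 72*d (T(d) = 27 + 3*(d*24) = 27 + 3*(24*d) = 27 + 72*d)
1/(T(√(123 - 16)) + b) = 1/((27 + 72*√(123 - 16)) + 75128) = 1/((27 + 72*√107) + 75128) = 1/(75155 + 72*√107)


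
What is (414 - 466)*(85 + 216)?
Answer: -15652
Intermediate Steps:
(414 - 466)*(85 + 216) = -52*301 = -15652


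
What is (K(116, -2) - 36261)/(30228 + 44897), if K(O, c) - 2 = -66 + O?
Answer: -36209/75125 ≈ -0.48198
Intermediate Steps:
K(O, c) = -64 + O (K(O, c) = 2 + (-66 + O) = -64 + O)
(K(116, -2) - 36261)/(30228 + 44897) = ((-64 + 116) - 36261)/(30228 + 44897) = (52 - 36261)/75125 = -36209*1/75125 = -36209/75125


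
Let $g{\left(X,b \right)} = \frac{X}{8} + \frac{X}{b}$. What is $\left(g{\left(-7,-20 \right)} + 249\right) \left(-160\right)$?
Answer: $-39756$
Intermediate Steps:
$g{\left(X,b \right)} = \frac{X}{8} + \frac{X}{b}$ ($g{\left(X,b \right)} = X \frac{1}{8} + \frac{X}{b} = \frac{X}{8} + \frac{X}{b}$)
$\left(g{\left(-7,-20 \right)} + 249\right) \left(-160\right) = \left(\left(\frac{1}{8} \left(-7\right) - \frac{7}{-20}\right) + 249\right) \left(-160\right) = \left(\left(- \frac{7}{8} - - \frac{7}{20}\right) + 249\right) \left(-160\right) = \left(\left(- \frac{7}{8} + \frac{7}{20}\right) + 249\right) \left(-160\right) = \left(- \frac{21}{40} + 249\right) \left(-160\right) = \frac{9939}{40} \left(-160\right) = -39756$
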